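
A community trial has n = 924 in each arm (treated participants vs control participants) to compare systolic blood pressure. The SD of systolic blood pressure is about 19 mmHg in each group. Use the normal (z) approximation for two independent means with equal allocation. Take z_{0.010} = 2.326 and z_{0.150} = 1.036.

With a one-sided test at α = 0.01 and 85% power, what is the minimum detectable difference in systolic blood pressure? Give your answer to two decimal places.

δ = (z_α + z_β) · √((σ₁²+σ₂²)/n)
  = (2.326 + 1.036) · √(722/924)
  = 3.362 · √0.78139
  = 3.362 · 0.8840
  = 2.9719

Minimum detectable difference ≈ 2.97 mmHg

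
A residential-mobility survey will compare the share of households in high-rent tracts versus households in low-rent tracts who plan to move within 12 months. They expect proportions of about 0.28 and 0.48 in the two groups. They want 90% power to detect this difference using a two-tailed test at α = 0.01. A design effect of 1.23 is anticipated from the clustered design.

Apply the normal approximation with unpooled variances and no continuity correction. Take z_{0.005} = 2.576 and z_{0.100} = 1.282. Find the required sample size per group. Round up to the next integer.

n = 207 per group

n = (z_{α/2} + z_β)² · [p₁(1−p₁) + p₂(1−p₂)] / (p₁ − p₂)²
  = (2.576 + 1.282)² · (0.28·0.72 + 0.48·0.52) / (-0.20)²
  = (3.858)² · (0.2016 + 0.2496) / 0.0400
  = 14.8842 · 0.4512 / 0.0400
  = 167.89
Design effect: 1.23 × 167.89 = 206.51.
Round up → n = 207 per group.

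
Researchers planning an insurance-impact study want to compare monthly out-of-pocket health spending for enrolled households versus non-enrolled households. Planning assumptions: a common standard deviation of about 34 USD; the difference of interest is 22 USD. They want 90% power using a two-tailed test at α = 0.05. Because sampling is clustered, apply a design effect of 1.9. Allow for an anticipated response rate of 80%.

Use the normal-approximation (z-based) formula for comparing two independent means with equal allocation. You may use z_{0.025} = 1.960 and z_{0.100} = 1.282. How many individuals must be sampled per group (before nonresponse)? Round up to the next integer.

n = (z_{α/2} + z_β)² · (σ₁² + σ₂²) / δ²
  = (1.960 + 1.282)² · (2·34² = 2312) / 22²
  = 10.5106 · 2312 / 484
  = 50.21
Design effect: 1.9 × 50.21 = 95.39.
Adjust for 80% response: 95.39 / 0.80 = 119.24.
Round up → n = 120 per group.

n = 120 per group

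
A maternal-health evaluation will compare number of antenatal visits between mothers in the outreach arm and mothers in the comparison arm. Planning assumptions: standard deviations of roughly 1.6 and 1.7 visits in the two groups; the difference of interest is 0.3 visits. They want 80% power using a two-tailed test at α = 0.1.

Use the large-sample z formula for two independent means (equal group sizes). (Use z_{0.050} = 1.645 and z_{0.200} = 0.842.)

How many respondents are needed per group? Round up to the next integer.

n = (z_{α/2} + z_β)² · (σ₁² + σ₂²) / δ²
  = (1.645 + 0.842)² · (1.6² + 1.7² = 5.45) / 0.3²
  = 6.1852 · 5.45 / 0.09
  = 374.55
Round up → n = 375 per group.

n = 375 per group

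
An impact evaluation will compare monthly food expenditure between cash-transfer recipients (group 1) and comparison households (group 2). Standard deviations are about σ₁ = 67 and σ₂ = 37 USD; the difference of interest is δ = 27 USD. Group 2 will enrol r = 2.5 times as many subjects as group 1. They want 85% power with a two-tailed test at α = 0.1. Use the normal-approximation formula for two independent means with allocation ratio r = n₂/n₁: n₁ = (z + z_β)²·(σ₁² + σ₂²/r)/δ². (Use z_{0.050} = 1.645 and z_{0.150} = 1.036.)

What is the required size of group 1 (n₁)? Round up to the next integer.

n₁ = 50

n₁ = (z_{α/2} + z_β)² · (σ₁² + σ₂²/r) / δ²
   = (1.645 + 1.036)² · (67² + 37²/2.5) / 27²
   = 7.1878 · (4489 + 547.6) / 729
   = 7.1878 · 5036.6 / 729
   = 49.66
Round up → n₁ = 50; n₂ = r·n₁ = 2.5 × 50 = 125.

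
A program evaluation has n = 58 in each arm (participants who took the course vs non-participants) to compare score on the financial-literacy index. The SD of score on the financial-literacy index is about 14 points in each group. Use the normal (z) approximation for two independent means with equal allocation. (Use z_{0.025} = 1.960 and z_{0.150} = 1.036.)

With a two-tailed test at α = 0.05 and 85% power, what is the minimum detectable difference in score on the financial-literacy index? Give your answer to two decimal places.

Minimum detectable difference ≈ 7.79 points

δ = (z_{α/2} + z_β) · √((σ₁²+σ₂²)/n)
  = (1.960 + 1.036) · √(392/58)
  = 2.996 · √6.7586
  = 2.996 · 2.5997
  = 7.7888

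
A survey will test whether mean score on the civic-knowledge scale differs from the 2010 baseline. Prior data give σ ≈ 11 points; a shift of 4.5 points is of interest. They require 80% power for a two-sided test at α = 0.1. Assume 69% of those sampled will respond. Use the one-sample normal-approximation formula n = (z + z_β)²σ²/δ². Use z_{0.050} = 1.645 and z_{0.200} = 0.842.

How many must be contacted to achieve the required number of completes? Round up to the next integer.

n = 54

n = (z_{α/2} + z_β)² · σ² / δ²
  = (1.645 + 0.842)² · 11² / 4.5²
  = 6.1852 · 121 / 20.25
  = 36.96
Adjust for 69% response: 36.96 / 0.69 = 53.56.
Round up → n = 54.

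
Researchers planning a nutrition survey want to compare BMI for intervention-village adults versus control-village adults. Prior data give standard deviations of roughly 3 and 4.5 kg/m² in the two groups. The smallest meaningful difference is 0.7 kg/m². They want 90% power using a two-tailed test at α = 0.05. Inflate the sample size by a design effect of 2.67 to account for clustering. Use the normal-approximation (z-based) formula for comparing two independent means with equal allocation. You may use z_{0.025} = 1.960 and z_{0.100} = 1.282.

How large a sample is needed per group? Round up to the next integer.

n = (z_{α/2} + z_β)² · (σ₁² + σ₂²) / δ²
  = (1.960 + 1.282)² · (3² + 4.5² = 29.25) / 0.7²
  = 10.5106 · 29.25 / 0.49
  = 627.42
Design effect: 2.67 × 627.42 = 1675.20.
Round up → n = 1676 per group.

n = 1676 per group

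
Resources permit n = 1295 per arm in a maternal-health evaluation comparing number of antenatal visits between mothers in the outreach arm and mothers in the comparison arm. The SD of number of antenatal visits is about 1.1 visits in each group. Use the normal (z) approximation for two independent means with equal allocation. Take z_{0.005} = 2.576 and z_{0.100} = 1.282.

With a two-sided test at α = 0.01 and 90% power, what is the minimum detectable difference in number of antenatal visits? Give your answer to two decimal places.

δ = (z_{α/2} + z_β) · √((σ₁²+σ₂²)/n)
  = (2.576 + 1.282) · √(2.42/1295)
  = 3.858 · √0.00187
  = 3.858 · 0.0432
  = 0.1668

Minimum detectable difference ≈ 0.17 visits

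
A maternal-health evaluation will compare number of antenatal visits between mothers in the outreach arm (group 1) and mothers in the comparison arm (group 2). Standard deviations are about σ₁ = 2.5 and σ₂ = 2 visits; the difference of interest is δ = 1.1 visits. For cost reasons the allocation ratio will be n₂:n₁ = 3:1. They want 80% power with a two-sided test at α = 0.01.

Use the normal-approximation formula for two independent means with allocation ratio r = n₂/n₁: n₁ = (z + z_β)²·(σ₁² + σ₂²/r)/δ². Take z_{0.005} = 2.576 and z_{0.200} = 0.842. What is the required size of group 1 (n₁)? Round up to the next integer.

n₁ = 74

n₁ = (z_{α/2} + z_β)² · (σ₁² + σ₂²/r) / δ²
   = (2.576 + 0.842)² · (2.5² + 2²/3) / 1.1²
   = 11.6827 · (6.25 + 1.3333) / 1.21
   = 11.6827 · 7.5833 / 1.21
   = 73.22
Round up → n₁ = 74; n₂ = r·n₁ = 3 × 74 = 222.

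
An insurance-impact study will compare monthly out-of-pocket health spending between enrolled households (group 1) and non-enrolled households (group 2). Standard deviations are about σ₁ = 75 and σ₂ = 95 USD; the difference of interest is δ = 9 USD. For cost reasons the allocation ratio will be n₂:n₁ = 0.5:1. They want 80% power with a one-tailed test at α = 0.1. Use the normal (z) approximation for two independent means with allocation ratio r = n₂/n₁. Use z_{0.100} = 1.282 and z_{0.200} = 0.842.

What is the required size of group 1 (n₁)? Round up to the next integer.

n₁ = 1319

n₁ = (z_α + z_β)² · (σ₁² + σ₂²/r) / δ²
   = (1.282 + 0.842)² · (75² + 95²/0.5) / 9²
   = 4.5114 · (5625 + 18050) / 81
   = 4.5114 · 23675 / 81
   = 1318.60
Round up → n₁ = 1319; n₂ = r·n₁ = 0.5 × 1319 = 660.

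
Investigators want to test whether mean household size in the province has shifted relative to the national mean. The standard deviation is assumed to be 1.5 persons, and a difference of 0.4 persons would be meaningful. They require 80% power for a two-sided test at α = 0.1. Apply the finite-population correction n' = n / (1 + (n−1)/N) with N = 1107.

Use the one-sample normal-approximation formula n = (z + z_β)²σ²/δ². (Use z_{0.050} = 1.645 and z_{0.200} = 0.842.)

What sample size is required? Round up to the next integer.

n = (z_{α/2} + z_β)² · σ² / δ²
  = (1.645 + 0.842)² · 1.5² / 0.4²
  = 6.1852 · 2.25 / 0.16
  = 86.98
Finite-population correction (N = 1107): 86.98 / (1 + (86.98 − 1)/1107) = 80.71.
Round up → n = 81.

n = 81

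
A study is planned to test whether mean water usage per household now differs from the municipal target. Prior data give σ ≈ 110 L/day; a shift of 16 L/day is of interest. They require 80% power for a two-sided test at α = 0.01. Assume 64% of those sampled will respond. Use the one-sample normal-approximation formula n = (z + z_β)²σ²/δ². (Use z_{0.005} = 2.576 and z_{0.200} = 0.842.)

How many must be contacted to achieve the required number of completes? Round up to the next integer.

n = 863

n = (z_{α/2} + z_β)² · σ² / δ²
  = (2.576 + 0.842)² · 110² / 16²
  = 11.6827 · 12100 / 256
  = 552.19
Adjust for 64% response: 552.19 / 0.64 = 862.80.
Round up → n = 863.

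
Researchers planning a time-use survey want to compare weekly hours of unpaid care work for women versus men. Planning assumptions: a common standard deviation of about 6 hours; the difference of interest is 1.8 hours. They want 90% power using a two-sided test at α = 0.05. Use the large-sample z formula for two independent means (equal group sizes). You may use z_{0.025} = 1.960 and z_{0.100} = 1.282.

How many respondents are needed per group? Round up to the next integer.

n = 234 per group

n = (z_{α/2} + z_β)² · (σ₁² + σ₂²) / δ²
  = (1.960 + 1.282)² · (2·6² = 72) / 1.8²
  = 10.5106 · 72 / 3.24
  = 233.57
Round up → n = 234 per group.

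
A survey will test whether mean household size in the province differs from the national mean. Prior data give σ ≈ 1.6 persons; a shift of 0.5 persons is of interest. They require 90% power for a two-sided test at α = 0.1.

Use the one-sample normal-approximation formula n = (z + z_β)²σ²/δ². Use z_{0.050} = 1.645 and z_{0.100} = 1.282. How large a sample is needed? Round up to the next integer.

n = (z_{α/2} + z_β)² · σ² / δ²
  = (1.645 + 1.282)² · 1.6² / 0.5²
  = 8.5673 · 2.56 / 0.25
  = 87.73
Round up → n = 88.

n = 88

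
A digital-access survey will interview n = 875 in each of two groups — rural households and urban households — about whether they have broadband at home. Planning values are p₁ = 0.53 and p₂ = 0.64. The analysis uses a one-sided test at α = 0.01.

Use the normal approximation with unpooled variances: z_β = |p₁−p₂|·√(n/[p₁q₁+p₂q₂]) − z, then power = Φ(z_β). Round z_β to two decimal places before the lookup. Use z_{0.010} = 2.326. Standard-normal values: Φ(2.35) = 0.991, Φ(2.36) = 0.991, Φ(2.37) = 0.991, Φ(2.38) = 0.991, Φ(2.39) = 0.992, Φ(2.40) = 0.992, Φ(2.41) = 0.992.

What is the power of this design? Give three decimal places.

z_β = |p₁−p₂|·√(n/[p₁q₁+p₂q₂]) − z_α
    = 0.11 · √(875/0.4795) − 2.326
    = 0.11 · 42.7179 − 2.326
    = 4.6990 − 2.326 = 2.3730 → 2.37
Power = Φ(2.37) = 0.991.

Power ≈ 0.991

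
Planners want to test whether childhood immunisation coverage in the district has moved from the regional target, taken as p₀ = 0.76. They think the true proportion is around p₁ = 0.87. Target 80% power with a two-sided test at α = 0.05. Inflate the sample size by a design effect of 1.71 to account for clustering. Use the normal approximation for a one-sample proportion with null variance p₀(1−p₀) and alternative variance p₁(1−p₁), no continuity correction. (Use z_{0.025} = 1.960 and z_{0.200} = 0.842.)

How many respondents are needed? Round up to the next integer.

n = [z_{α/2}·√(p₀q₀) + z_β·√(p₁q₁)]² / (p₁ − p₀)²
  = [1.960·√(0.76·0.24) + 0.842·√(0.87·0.13)]² / (0.11)²
  = [1.960·0.4271 + 0.842·0.3363]² / 0.0121
  = [1.1203]² / 0.0121
  = 103.72
Design effect: 1.71 × 103.72 = 177.35.
Round up → n = 178.

n = 178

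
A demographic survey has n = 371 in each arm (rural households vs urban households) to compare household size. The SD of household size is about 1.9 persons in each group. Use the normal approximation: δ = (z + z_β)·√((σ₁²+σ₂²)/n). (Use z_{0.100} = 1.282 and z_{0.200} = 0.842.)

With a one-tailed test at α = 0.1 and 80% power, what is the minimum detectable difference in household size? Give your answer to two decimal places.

Minimum detectable difference ≈ 0.30 persons

δ = (z_α + z_β) · √((σ₁²+σ₂²)/n)
  = (1.282 + 0.842) · √(7.22/371)
  = 2.124 · √0.01946
  = 2.124 · 0.1395
  = 0.2963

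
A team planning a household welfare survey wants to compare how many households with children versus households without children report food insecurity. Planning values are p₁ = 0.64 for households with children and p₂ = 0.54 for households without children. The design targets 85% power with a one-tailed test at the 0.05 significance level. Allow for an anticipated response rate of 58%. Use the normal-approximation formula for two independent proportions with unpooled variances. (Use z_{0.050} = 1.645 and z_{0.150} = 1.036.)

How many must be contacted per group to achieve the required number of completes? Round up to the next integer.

n = (z_α + z_β)² · [p₁(1−p₁) + p₂(1−p₂)] / (p₁ − p₂)²
  = (1.645 + 1.036)² · (0.64·0.36 + 0.54·0.46) / (0.10)²
  = (2.681)² · (0.2304 + 0.2484) / 0.0100
  = 7.1878 · 0.4788 / 0.0100
  = 344.15
Adjust for 58% response: 344.15 / 0.58 = 593.36.
Round up → n = 594 per group.

n = 594 per group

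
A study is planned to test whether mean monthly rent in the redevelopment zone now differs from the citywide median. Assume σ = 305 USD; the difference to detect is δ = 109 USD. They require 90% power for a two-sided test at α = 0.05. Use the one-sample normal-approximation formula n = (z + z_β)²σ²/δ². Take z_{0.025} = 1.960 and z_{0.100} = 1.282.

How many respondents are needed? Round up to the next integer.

n = (z_{α/2} + z_β)² · σ² / δ²
  = (1.960 + 1.282)² · 305² / 109²
  = 10.5106 · 93025 / 11881
  = 82.29
Round up → n = 83.

n = 83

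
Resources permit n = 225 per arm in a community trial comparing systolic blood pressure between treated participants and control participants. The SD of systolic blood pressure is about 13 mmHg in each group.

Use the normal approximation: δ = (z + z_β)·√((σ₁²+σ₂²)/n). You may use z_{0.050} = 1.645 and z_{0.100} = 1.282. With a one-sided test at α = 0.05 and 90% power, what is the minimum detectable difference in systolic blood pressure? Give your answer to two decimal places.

Minimum detectable difference ≈ 3.59 mmHg

δ = (z_α + z_β) · √((σ₁²+σ₂²)/n)
  = (1.645 + 1.282) · √(338/225)
  = 2.927 · √1.5022
  = 2.927 · 1.2257
  = 3.5875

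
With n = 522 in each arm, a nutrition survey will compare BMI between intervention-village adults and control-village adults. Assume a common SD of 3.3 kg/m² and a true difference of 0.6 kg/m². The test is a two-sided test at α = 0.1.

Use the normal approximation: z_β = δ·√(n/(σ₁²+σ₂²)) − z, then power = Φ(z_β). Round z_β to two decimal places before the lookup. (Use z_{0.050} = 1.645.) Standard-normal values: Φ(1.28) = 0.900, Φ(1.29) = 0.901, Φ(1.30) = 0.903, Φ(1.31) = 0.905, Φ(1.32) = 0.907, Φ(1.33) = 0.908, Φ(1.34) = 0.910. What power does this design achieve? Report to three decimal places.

z_β = δ·√(n/(σ₁²+σ₂²)) − z_{α/2}
    = 0.6 · √(522/21.78) − 1.645
    = 0.6 · 4.89560 − 1.645
    = 2.9374 − 1.645 = 1.2924 → 1.29
Power = Φ(1.29) = 0.901.

Power ≈ 0.901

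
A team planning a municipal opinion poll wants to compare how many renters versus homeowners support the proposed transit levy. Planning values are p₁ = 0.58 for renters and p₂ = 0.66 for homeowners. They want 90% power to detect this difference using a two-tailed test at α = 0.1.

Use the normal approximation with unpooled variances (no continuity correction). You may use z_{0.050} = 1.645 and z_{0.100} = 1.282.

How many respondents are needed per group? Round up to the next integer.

n = 627 per group

n = (z_{α/2} + z_β)² · [p₁(1−p₁) + p₂(1−p₂)] / (p₁ − p₂)²
  = (1.645 + 1.282)² · (0.58·0.42 + 0.66·0.34) / (-0.08)²
  = (2.927)² · (0.2436 + 0.2244) / 0.0064
  = 8.5673 · 0.4680 / 0.0064
  = 626.49
Round up → n = 627 per group.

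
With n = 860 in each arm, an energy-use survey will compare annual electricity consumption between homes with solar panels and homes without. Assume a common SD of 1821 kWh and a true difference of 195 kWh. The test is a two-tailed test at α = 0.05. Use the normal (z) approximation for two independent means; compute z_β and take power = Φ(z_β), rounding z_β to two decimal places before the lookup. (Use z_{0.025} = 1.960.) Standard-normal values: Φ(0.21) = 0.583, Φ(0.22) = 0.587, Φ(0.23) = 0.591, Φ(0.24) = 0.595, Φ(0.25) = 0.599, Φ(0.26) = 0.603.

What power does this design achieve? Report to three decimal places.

Power ≈ 0.603

z_β = δ·√(n/(σ₁²+σ₂²)) − z_{α/2}
    = 195 · √(860/6632082) − 1.960
    = 195 · 0.01139 − 1.960
    = 2.2205 − 1.960 = 0.2605 → 0.26
Power = Φ(0.26) = 0.603.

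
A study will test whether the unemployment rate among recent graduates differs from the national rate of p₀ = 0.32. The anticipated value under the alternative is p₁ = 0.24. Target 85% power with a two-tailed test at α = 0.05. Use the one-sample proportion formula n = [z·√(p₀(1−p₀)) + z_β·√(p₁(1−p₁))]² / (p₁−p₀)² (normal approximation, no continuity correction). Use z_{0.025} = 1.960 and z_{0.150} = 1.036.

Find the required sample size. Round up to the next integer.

n = 288

n = [z_{α/2}·√(p₀q₀) + z_β·√(p₁q₁)]² / (p₁ − p₀)²
  = [1.960·√(0.32·0.68) + 1.036·√(0.24·0.76)]² / (-0.08)²
  = [1.960·0.4665 + 1.036·0.4271]² / 0.0064
  = [1.3568]² / 0.0064
  = 287.62
Round up → n = 288.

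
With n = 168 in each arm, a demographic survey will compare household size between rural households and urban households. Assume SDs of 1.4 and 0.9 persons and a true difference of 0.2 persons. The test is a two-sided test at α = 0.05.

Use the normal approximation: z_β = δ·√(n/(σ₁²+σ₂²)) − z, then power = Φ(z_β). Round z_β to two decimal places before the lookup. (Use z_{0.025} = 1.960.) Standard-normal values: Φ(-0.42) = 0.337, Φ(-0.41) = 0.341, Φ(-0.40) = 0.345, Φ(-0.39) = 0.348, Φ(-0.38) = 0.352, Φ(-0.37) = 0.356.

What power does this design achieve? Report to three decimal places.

Power ≈ 0.345

z_β = δ·√(n/(σ₁²+σ₂²)) − z_{α/2}
    = 0.2 · √(168/2.77) − 1.960
    = 0.2 · 7.78780 − 1.960
    = 1.5576 − 1.960 = -0.4024 → -0.40
Power = Φ(-0.40) = 0.345.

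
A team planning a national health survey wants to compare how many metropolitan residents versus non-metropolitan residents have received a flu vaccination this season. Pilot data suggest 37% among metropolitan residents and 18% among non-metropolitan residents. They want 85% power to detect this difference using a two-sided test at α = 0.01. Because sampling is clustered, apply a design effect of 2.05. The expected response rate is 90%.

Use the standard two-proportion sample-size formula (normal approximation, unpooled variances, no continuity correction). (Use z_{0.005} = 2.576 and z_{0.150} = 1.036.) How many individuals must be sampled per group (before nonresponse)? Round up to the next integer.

n = (z_{α/2} + z_β)² · [p₁(1−p₁) + p₂(1−p₂)] / (p₁ − p₂)²
  = (2.576 + 1.036)² · (0.37·0.63 + 0.18·0.82) / (0.19)²
  = (3.612)² · (0.2331 + 0.1476) / 0.0361
  = 13.0465 · 0.3807 / 0.0361
  = 137.59
Design effect: 2.05 × 137.59 = 282.05.
Adjust for 90% response: 282.05 / 0.90 = 313.39.
Round up → n = 314 per group.

n = 314 per group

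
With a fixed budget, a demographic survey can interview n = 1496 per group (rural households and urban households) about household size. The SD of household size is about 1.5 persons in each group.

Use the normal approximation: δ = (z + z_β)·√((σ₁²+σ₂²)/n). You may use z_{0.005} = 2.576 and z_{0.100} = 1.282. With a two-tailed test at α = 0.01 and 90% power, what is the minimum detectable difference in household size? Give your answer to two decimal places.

Minimum detectable difference ≈ 0.21 persons

δ = (z_{α/2} + z_β) · √((σ₁²+σ₂²)/n)
  = (2.576 + 1.282) · √(4.5/1496)
  = 3.858 · √0.00301
  = 3.858 · 0.0548
  = 0.2116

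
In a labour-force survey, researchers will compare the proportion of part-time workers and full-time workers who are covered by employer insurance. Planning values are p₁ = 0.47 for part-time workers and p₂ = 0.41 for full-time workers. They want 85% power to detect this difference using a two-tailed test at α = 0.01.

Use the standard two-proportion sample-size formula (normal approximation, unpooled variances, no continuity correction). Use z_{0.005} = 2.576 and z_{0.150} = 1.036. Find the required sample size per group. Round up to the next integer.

n = (z_{α/2} + z_β)² · [p₁(1−p₁) + p₂(1−p₂)] / (p₁ − p₂)²
  = (2.576 + 1.036)² · (0.47·0.53 + 0.41·0.59) / (0.06)²
  = (3.612)² · (0.2491 + 0.2419) / 0.0036
  = 13.0465 · 0.4910 / 0.0036
  = 1779.40
Round up → n = 1780 per group.

n = 1780 per group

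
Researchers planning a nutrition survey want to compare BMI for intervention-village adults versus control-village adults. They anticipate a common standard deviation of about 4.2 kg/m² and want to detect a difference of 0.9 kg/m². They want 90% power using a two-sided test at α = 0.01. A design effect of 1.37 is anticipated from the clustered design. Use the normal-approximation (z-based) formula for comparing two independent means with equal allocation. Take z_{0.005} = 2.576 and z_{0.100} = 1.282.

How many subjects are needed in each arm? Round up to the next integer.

n = 889 per group

n = (z_{α/2} + z_β)² · (σ₁² + σ₂²) / δ²
  = (2.576 + 1.282)² · (2·4.2² = 35.28) / 0.9²
  = 14.8842 · 35.28 / 0.81
  = 648.29
Design effect: 1.37 × 648.29 = 888.15.
Round up → n = 889 per group.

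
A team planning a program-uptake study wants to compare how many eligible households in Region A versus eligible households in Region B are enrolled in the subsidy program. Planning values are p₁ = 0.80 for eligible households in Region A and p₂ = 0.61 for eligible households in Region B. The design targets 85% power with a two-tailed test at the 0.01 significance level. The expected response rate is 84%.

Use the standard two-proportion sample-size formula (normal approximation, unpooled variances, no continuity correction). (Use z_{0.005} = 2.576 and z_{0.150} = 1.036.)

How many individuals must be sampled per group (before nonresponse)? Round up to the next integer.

n = (z_{α/2} + z_β)² · [p₁(1−p₁) + p₂(1−p₂)] / (p₁ − p₂)²
  = (2.576 + 1.036)² · (0.80·0.20 + 0.61·0.39) / (0.19)²
  = (3.612)² · (0.1600 + 0.2379) / 0.0361
  = 13.0465 · 0.3979 / 0.0361
  = 143.80
Adjust for 84% response: 143.80 / 0.84 = 171.19.
Round up → n = 172 per group.

n = 172 per group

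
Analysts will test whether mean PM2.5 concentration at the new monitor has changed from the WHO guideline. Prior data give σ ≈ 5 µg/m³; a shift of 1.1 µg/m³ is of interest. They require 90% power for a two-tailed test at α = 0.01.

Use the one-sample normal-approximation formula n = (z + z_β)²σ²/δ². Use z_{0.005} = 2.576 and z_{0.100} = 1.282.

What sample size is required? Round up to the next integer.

n = (z_{α/2} + z_β)² · σ² / δ²
  = (2.576 + 1.282)² · 5² / 1.1²
  = 14.8842 · 25 / 1.21
  = 307.52
Round up → n = 308.

n = 308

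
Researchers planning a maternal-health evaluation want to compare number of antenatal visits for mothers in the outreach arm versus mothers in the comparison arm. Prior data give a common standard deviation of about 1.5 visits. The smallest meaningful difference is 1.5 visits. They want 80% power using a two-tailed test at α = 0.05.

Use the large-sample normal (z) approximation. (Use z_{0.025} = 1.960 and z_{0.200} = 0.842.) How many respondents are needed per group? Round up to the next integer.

n = (z_{α/2} + z_β)² · (σ₁² + σ₂²) / δ²
  = (1.960 + 0.842)² · (2·1.5² = 4.5) / 1.5²
  = 7.8512 · 4.5 / 2.25
  = 15.70
Round up → n = 16 per group.

n = 16 per group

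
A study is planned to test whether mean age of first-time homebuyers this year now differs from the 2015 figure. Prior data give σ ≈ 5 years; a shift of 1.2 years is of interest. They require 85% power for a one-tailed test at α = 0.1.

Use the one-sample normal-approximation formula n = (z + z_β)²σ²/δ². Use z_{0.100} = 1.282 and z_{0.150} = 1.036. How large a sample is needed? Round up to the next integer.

n = 94

n = (z_α + z_β)² · σ² / δ²
  = (1.282 + 1.036)² · 5² / 1.2²
  = 5.3731 · 25 / 1.44
  = 93.28
Round up → n = 94.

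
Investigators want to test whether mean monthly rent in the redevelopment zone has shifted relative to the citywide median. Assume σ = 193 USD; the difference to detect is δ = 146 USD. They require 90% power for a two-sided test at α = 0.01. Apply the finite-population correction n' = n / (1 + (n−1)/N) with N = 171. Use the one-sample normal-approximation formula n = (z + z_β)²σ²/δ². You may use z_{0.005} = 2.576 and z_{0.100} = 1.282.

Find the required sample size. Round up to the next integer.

n = (z_{α/2} + z_β)² · σ² / δ²
  = (2.576 + 1.282)² · 193² / 146²
  = 14.8842 · 37249 / 21316
  = 26.01
Finite-population correction (N = 171): 26.01 / (1 + (26.01 − 1)/171) = 22.69.
Round up → n = 23.

n = 23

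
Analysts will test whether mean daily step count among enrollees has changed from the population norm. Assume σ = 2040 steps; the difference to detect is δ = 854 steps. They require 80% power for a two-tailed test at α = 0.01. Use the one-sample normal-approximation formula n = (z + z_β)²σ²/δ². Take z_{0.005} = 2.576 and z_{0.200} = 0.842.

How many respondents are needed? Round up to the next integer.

n = (z_{α/2} + z_β)² · σ² / δ²
  = (2.576 + 0.842)² · 2040² / 854²
  = 11.6827 · 4161600 / 729316
  = 66.66
Round up → n = 67.

n = 67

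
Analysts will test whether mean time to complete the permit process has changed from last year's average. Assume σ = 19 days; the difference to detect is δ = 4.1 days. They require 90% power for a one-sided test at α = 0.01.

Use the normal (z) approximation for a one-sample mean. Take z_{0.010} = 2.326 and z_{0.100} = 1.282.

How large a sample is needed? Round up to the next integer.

n = (z_α + z_β)² · σ² / δ²
  = (2.326 + 1.282)² · 19² / 4.1²
  = 13.0177 · 361 / 16.81
  = 279.56
Round up → n = 280.

n = 280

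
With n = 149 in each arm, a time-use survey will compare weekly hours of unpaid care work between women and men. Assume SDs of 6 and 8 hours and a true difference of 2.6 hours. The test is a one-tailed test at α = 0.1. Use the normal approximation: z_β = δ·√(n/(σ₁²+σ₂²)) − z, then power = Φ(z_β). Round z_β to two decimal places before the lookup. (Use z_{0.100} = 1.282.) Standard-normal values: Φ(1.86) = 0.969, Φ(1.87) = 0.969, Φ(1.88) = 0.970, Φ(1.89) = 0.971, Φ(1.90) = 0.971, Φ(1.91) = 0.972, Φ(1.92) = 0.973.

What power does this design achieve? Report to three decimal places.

Power ≈ 0.971

z_β = δ·√(n/(σ₁²+σ₂²)) − z_α
    = 2.6 · √(149/100) − 1.282
    = 2.6 · 1.22066 − 1.282
    = 3.1737 − 1.282 = 1.8917 → 1.89
Power = Φ(1.89) = 0.971.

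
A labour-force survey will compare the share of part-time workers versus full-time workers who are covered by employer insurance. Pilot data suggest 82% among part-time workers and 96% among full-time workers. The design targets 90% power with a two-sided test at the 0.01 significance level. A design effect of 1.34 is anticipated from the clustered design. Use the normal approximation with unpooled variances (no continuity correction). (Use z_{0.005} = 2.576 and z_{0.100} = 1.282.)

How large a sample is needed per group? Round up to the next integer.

n = 190 per group

n = (z_{α/2} + z_β)² · [p₁(1−p₁) + p₂(1−p₂)] / (p₁ − p₂)²
  = (2.576 + 1.282)² · (0.82·0.18 + 0.96·0.04) / (-0.14)²
  = (3.858)² · (0.1476 + 0.0384) / 0.0196
  = 14.8842 · 0.1860 / 0.0196
  = 141.25
Design effect: 1.34 × 141.25 = 189.27.
Round up → n = 190 per group.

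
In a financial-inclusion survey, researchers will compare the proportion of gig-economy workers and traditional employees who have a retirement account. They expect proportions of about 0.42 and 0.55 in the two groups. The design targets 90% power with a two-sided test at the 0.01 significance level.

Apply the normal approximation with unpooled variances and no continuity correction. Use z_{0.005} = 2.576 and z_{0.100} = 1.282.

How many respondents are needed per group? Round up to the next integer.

n = 433 per group

n = (z_{α/2} + z_β)² · [p₁(1−p₁) + p₂(1−p₂)] / (p₁ − p₂)²
  = (2.576 + 1.282)² · (0.42·0.58 + 0.55·0.45) / (-0.13)²
  = (3.858)² · (0.2436 + 0.2475) / 0.0169
  = 14.8842 · 0.4911 / 0.0169
  = 432.52
Round up → n = 433 per group.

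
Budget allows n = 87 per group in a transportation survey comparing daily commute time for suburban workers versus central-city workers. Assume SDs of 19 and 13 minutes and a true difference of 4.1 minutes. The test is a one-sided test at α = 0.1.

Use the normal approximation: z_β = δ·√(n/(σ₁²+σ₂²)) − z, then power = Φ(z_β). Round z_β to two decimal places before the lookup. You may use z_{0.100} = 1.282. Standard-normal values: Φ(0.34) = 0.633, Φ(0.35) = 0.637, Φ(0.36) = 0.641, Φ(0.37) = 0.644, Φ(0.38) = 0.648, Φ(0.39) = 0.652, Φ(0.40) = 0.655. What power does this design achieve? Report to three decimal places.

z_β = δ·√(n/(σ₁²+σ₂²)) − z_α
    = 4.1 · √(87/530) − 1.282
    = 4.1 · 0.40516 − 1.282
    = 1.6611 − 1.282 = 0.3791 → 0.38
Power = Φ(0.38) = 0.648.

Power ≈ 0.648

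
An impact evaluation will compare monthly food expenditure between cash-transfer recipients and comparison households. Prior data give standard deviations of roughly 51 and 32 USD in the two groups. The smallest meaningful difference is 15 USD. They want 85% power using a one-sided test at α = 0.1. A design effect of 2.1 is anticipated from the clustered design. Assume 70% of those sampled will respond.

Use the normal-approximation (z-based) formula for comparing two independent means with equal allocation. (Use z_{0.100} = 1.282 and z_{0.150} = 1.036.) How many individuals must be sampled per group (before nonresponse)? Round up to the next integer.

n = (z_α + z_β)² · (σ₁² + σ₂²) / δ²
  = (1.282 + 1.036)² · (51² + 32² = 3625) / 15²
  = 5.3731 · 3625 / 225
  = 86.57
Design effect: 2.1 × 86.57 = 181.79.
Adjust for 70% response: 181.79 / 0.70 = 259.70.
Round up → n = 260 per group.

n = 260 per group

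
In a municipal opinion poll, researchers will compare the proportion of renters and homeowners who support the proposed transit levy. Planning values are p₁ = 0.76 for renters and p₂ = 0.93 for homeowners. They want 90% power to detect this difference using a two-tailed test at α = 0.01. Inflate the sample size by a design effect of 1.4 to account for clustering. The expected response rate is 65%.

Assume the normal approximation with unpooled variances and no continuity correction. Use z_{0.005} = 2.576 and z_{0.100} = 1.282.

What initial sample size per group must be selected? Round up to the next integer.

n = 275 per group

n = (z_{α/2} + z_β)² · [p₁(1−p₁) + p₂(1−p₂)] / (p₁ − p₂)²
  = (2.576 + 1.282)² · (0.76·0.24 + 0.93·0.07) / (-0.17)²
  = (3.858)² · (0.1824 + 0.0651) / 0.0289
  = 14.8842 · 0.2475 / 0.0289
  = 127.47
Design effect: 1.4 × 127.47 = 178.46.
Adjust for 65% response: 178.46 / 0.65 = 274.55.
Round up → n = 275 per group.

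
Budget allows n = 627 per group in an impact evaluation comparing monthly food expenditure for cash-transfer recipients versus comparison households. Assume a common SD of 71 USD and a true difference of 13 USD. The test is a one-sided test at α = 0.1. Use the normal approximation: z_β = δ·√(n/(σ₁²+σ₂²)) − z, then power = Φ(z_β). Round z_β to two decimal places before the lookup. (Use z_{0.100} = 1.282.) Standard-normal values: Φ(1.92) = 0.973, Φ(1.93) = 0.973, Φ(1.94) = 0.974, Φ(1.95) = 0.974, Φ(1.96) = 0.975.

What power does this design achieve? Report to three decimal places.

Power ≈ 0.975

z_β = δ·√(n/(σ₁²+σ₂²)) − z_α
    = 13 · √(627/10082) − 1.282
    = 13 · 0.24938 − 1.282
    = 3.2419 − 1.282 = 1.9599 → 1.96
Power = Φ(1.96) = 0.975.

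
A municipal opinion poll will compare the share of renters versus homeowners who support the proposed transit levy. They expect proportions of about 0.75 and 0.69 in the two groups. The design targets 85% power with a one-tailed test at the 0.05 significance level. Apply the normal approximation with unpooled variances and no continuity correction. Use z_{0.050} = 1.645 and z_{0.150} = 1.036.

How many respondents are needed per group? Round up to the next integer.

n = 802 per group

n = (z_α + z_β)² · [p₁(1−p₁) + p₂(1−p₂)] / (p₁ − p₂)²
  = (1.645 + 1.036)² · (0.75·0.25 + 0.69·0.31) / (0.06)²
  = (2.681)² · (0.1875 + 0.2139) / 0.0036
  = 7.1878 · 0.4014 / 0.0036
  = 801.44
Round up → n = 802 per group.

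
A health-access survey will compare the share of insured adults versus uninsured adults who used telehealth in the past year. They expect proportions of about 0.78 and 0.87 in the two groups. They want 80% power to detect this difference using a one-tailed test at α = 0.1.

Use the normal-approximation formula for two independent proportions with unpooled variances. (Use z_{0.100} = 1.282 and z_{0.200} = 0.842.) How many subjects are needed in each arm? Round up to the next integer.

n = 159 per group

n = (z_α + z_β)² · [p₁(1−p₁) + p₂(1−p₂)] / (p₁ − p₂)²
  = (1.282 + 0.842)² · (0.78·0.22 + 0.87·0.13) / (-0.09)²
  = (2.124)² · (0.1716 + 0.1131) / 0.0081
  = 4.5114 · 0.2847 / 0.0081
  = 158.57
Round up → n = 159 per group.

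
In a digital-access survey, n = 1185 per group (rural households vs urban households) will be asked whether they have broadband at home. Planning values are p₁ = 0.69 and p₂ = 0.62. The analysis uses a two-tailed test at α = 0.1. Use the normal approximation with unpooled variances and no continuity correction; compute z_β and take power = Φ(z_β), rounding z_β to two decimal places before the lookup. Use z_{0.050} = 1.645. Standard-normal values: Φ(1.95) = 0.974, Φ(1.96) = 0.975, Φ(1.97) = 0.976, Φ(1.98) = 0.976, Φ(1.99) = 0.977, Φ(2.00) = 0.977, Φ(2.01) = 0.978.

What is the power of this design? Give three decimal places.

Power ≈ 0.974

z_β = |p₁−p₂|·√(n/[p₁q₁+p₂q₂]) − z_{α/2}
    = 0.07 · √(1185/0.4495) − 1.645
    = 0.07 · 51.3445 − 1.645
    = 3.5941 − 1.645 = 1.9491 → 1.95
Power = Φ(1.95) = 0.974.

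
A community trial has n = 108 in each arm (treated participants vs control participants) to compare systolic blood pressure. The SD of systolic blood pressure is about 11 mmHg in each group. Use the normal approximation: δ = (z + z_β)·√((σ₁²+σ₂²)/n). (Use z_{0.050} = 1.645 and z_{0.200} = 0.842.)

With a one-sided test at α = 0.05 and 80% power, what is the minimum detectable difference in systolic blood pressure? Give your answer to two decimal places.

δ = (z_α + z_β) · √((σ₁²+σ₂²)/n)
  = (1.645 + 0.842) · √(242/108)
  = 2.487 · √2.2407
  = 2.487 · 1.4969
  = 3.7228

Minimum detectable difference ≈ 3.72 mmHg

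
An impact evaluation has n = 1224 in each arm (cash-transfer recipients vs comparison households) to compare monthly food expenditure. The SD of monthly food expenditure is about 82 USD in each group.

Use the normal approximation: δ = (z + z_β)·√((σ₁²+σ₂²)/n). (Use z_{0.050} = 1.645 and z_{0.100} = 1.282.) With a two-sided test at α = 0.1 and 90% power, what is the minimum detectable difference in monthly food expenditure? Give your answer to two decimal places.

δ = (z_{α/2} + z_β) · √((σ₁²+σ₂²)/n)
  = (1.645 + 1.282) · √(13448/1224)
  = 2.927 · √10.9869
  = 2.927 · 3.3147
  = 9.7020

Minimum detectable difference ≈ 9.70 USD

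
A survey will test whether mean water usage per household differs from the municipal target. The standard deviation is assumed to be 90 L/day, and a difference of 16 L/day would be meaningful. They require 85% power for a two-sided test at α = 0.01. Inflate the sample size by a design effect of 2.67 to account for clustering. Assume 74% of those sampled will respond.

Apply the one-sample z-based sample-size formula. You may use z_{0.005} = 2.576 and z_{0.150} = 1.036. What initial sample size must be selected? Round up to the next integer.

n = 1490

n = (z_{α/2} + z_β)² · σ² / δ²
  = (2.576 + 1.036)² · 90² / 16²
  = 13.0465 · 8100 / 256
  = 412.80
Design effect: 2.67 × 412.80 = 1102.18.
Adjust for 74% response: 1102.18 / 0.74 = 1489.43.
Round up → n = 1490.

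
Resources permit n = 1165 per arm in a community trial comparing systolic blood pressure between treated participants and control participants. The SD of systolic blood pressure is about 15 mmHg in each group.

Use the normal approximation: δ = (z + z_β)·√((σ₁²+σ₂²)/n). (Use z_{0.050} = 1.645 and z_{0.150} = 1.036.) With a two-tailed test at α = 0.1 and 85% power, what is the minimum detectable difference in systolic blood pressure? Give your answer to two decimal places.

δ = (z_{α/2} + z_β) · √((σ₁²+σ₂²)/n)
  = (1.645 + 1.036) · √(450/1165)
  = 2.681 · √0.38627
  = 2.681 · 0.6215
  = 1.6662

Minimum detectable difference ≈ 1.67 mmHg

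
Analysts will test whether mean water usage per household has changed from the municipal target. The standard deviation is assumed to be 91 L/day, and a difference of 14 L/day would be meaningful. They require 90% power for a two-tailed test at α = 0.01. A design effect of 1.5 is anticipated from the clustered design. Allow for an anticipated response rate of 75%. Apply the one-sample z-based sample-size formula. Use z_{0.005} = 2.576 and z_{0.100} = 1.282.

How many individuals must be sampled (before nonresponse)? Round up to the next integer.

n = (z_{α/2} + z_β)² · σ² / δ²
  = (2.576 + 1.282)² · 91² / 14²
  = 14.8842 · 8281 / 196
  = 628.86
Design effect: 1.5 × 628.86 = 943.28.
Adjust for 75% response: 943.28 / 0.75 = 1257.71.
Round up → n = 1258.

n = 1258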